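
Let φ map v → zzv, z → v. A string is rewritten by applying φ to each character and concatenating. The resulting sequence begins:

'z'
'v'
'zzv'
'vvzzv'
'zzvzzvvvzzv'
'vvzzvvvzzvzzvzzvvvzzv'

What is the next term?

zzvzzvvvzzvzzvzzvvvzzvvvzzvvvzzvzzvzzvvvzzv

Replace each of the 21 characters of vvzzvvvzzvzzvzzvvvzzv in place — zzv zzv v v zzv zzv zzv v v zzv v v zzv v v zzv zzv zzv v v zzv — and concatenate.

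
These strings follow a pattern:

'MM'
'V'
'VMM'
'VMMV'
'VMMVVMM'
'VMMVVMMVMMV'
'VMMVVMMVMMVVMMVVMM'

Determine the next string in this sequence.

VMMVVMMVMMVVMMVVMMVMMVVMMVMMV

This is a Fibonacci-style word recurrence s(k) = s(k−1)·s(k−2): e.g. V·MM = VMM.
Continuing: VMMVVMMVMMVVMMVVMM · VMMVVMMVMMV gives term 8.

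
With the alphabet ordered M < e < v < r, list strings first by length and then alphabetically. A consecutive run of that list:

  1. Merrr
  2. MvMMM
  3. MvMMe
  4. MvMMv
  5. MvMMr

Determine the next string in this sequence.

Find the rightmost character of MvMMr below r, bump it to the next letter, and reset everything to its right to M.

MvMeM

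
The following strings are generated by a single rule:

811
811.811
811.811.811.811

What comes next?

Each string is two copies of the previous one joined by '.'.
Doubling 811.811.811.811 with '.' between the halves:

811.811.811.811.811.811.811.811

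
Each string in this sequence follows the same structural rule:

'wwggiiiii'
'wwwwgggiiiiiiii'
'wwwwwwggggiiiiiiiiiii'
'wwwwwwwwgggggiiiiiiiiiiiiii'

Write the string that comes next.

wwwwwwwwwwggggggiiiiiiiiiiiiiiiii

The n-th term is 2n w's then n+1 g's then 3n+2 i's (n = 1, 2, …).
At n = 5 the blocks have lengths 10, 6, 17.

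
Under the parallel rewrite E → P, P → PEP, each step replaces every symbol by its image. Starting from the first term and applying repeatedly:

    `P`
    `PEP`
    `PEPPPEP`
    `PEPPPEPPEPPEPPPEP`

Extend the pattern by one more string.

Rewriting the 17 symbols of PEPPPEPPEPPEPPPEP one by one yields PEP P PEP PEP PEP P PEP PEP P PEP PEP P PEP PEP PEP P PEP; concatenated:

PEPPPEPPEPPEPPPEPPEPPPEPPEPPPEPPEPPEPPPEP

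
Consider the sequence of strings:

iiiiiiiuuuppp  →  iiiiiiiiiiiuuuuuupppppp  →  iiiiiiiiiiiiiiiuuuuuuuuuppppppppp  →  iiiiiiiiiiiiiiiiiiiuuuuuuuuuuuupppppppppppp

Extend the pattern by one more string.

iiiiiiiiiiiiiiiiiiiiiiiuuuuuuuuuuuuuuuppppppppppppppp

Term n consists of 4n+3 i's, followed by 3n u's, followed by 3n p's (n = 1, 2, …).
Setting n = 5 gives 23, 15, 15 characters in each block.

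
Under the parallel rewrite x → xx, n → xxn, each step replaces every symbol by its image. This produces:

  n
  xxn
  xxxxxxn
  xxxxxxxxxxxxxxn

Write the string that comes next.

φ(xxxxxxxxxxxxxxn) expands symbol-by-symbol to xx xx xx xx xx xx xx xx xx xx xx xx xx xx xxn; joining the 15 pieces gives the next term.

xxxxxxxxxxxxxxxxxxxxxxxxxxxxxxn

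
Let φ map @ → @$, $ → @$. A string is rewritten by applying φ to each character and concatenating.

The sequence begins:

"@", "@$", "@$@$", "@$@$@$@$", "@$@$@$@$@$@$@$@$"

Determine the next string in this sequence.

@$@$@$@$@$@$@$@$@$@$@$@$@$@$@$@$

Replace each of the 16 characters of @$@$@$@$@$@$@$@$ in place — @$ @$ @$ @$ @$ @$ @$ @$ @$ @$ @$ @$ @$ @$ @$ @$ — and concatenate.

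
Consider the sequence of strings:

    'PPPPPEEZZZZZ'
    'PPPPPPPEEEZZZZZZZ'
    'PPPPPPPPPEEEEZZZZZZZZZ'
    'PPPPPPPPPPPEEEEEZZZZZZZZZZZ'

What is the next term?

Term n consists of 2n+1 P's, followed by n E's, followed by 2n+1 Z's, where the shown terms are n = 2, 3, 4, 5.
For the next term, n = 6, so the run lengths are 13, 6, 13.

PPPPPPPPPPPPPEEEEEEZZZZZZZZZZZZZ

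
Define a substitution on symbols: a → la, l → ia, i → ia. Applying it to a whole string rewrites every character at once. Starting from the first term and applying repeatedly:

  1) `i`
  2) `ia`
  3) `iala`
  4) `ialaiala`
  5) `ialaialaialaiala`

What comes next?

ialaialaialaialaialaialaialaiala

Applying the rule to each of the 16 symbols of ialaialaialaiala gives the pieces ia la ia la ia la ia la ia la ia la ia la ia la, which concatenate to the answer.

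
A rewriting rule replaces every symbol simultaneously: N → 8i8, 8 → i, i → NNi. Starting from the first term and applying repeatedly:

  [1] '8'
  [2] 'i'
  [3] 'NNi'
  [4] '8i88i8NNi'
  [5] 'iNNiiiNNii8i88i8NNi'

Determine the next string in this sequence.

φ(iNNiiiNNii8i88i8NNi) expands symbol-by-symbol to NNi 8i8 8i8 NNi NNi NNi 8i8 8i8 NNi NNi i NNi i i NNi i 8i8 8i8 NNi; joining the 19 pieces gives the next term.

NNi8i88i8NNiNNiNNi8i88i8NNiNNiiNNiiiNNii8i88i8NNi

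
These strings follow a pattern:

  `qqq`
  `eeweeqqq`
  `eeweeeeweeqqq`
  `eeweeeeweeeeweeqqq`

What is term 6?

Each term is the previous one with eewee prepended.
From eeweeeeweeeeweeqqq, 2 further steps: eeweeeeweeeeweeqqq → eeweeeeweeeeweeeeweeqqq → (answer).

eeweeeeweeeeweeeeweeeeweeqqq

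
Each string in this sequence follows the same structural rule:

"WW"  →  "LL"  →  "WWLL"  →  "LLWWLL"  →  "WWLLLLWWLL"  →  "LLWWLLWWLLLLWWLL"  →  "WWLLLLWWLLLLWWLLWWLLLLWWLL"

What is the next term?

LLWWLLWWLLLLWWLLWWLLLLWWLLLLWWLLWWLLLLWWLL

From term 3 onward, concatenate the second-to-last term with the last: WW·LL = WWLL, LL·WWLL = LLWWLL, …
The next term joins LLWWLLWWLLLLWWLL and WWLLLLWWLLLLWWLLWWLLLLWWLL.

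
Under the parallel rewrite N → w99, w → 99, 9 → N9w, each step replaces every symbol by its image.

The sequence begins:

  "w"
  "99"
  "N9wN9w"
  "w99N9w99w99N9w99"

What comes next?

Applying the rule to each of the 16 symbols of w99N9w99w99N9w99 gives the pieces 99 N9w N9w w99 N9w 99 N9w N9w 99 N9w N9w w99 N9w 99 N9w N9w, which concatenate to the answer.

99N9wN9ww99N9w99N9wN9w99N9wN9ww99N9w99N9wN9w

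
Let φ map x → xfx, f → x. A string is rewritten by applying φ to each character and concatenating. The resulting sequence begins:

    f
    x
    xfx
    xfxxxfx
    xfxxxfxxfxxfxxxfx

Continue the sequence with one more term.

xfxxxfxxfxxfxxxfxxfxxxfxxfxxxfxxfxxfxxxfx

Replace each of the 17 characters of xfxxxfxxfxxfxxxfx in place — xfx x xfx xfx xfx x xfx xfx x xfx xfx x xfx xfx xfx x xfx — and concatenate.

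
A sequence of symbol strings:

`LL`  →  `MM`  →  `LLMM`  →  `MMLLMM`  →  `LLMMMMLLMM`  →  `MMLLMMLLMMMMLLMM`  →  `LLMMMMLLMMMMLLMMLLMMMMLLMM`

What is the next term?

This is a Fibonacci-style word recurrence s(k) = s(k−2)·s(k−1): e.g. LL·MM = LLMM.
So term 8 is MMLLMMLLMMMMLLMM·LLMMMMLLMMMMLLMMLLMMMMLLMM.

MMLLMMLLMMMMLLMMLLMMMMLLMMMMLLMMLLMMMMLLMM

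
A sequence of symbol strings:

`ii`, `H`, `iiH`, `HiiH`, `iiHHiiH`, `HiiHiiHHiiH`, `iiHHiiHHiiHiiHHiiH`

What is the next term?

Each term (from the third on) is the two preceding terms concatenated in order: term 3 = ii·H = iiH.
So term 8 is HiiHiiHHiiH·iiHHiiHHiiHiiHHiiH.

HiiHiiHHiiHiiHHiiHHiiHiiHHiiH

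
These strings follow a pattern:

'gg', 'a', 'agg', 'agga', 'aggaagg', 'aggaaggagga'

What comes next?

Each term (from the third on) is the previous term followed by the one before it: term 3 = a·gg = agg.
So term 7 is aggaaggagga·aggaagg.

aggaaggaggaaggaagg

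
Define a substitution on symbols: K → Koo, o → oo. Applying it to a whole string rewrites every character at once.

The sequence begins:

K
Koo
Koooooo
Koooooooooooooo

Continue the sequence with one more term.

φ(Koooooooooooooo) expands symbol-by-symbol to Koo oo oo oo oo oo oo oo oo oo oo oo oo oo oo; joining the 15 pieces gives the next term.

Koooooooooooooooooooooooooooooo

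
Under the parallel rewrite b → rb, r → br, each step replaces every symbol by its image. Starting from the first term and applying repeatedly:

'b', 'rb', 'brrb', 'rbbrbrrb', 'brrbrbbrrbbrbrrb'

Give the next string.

rbbrbrrbbrrbrbbrbrrbrbbrrbbrbrrb

Applying the rule to each of the 16 symbols of brrbrbbrrbbrbrrb gives the pieces rb br br rb br rb rb br br rb rb br rb br br rb, which concatenate to the answer.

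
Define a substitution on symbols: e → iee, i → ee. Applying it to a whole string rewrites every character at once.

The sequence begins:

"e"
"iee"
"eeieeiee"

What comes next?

ieeieeeeieeieeeeieeiee

Expanding eeieeiee: e→iee, e→iee, i→ee, e→iee, e→iee, i→ee, e→iee, e→iee. Concatenated: iee iee ee iee iee ee iee iee.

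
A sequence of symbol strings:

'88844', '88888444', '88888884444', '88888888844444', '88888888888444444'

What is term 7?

88888888888888844444444

Each string has the form 8^{2n+1} 4^{n+1} (n = 1, 2, …).
At n = 7 the blocks have lengths 15, 8.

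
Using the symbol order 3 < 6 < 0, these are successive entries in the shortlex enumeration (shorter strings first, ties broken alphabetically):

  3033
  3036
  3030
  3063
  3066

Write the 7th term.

Continuing the enumeration 2 steps past 3066: 3066 → 3060 → (answer).

3003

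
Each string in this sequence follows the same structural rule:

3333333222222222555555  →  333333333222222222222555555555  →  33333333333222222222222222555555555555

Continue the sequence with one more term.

Each string has the form 3^{2n+3} 2^{3n+3} 5^{3n}, where the shown terms are n = 2, 3, 4.
Setting n = 5 gives 13, 18, 15 characters in each block.

3333333333333222222222222222222555555555555555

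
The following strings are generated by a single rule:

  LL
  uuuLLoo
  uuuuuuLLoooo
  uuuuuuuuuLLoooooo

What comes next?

Each term wraps the previous one in uuu on the left and oo on the right.
Applying this once more to uuuuuuuuuLLoooooo:

uuuuuuuuuuuuLLoooooooo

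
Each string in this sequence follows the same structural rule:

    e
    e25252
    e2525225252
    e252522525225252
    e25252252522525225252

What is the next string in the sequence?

e2525225252252522525225252

Every step adds 25252 to the end: s(k+1) = s(k)·25252.
So the next term is e25252252522525225252·25252.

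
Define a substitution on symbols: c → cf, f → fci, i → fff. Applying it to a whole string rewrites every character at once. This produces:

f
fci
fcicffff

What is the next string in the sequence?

Apply φ to fcicffff symbol by symbol: f→fci, c→cf, i→fff, c→cf, f→fci, f→fci, f→fci, f→fci; joined: fci cf fff cf fci fci fci fci.

fcicffffcffcifcifcifci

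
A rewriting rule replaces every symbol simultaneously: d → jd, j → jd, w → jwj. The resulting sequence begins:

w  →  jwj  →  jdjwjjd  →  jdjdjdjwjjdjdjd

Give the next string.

jdjdjdjdjdjdjdjwjjdjdjdjdjdjdjd

Applying the rule to each of the 15 symbols of jdjdjdjwjjdjdjd gives the pieces jd jd jd jd jd jd jd jwj jd jd jd jd jd jd jd, which concatenate to the answer.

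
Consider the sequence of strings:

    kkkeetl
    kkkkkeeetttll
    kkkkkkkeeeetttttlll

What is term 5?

The n-th term is 2n+1 k's then n+1 e's then 2n-1 t's then n l's (n = 1, 2, …).
At n = 5 the blocks have lengths 11, 6, 9, 5.

kkkkkkkkkkkeeeeeetttttttttlllll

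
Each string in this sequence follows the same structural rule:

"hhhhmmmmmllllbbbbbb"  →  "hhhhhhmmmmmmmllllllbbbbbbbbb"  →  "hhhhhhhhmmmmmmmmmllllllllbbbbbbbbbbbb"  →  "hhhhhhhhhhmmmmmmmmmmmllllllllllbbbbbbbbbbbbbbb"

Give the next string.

Reading off run lengths: h runs 4, 6, 8, 10; m runs 5, 7, 9, 11; l runs 4, 6, 8, 10; b runs 6, 9, 12, 15 — each is linear in n, where the shown terms are n = 2, 3, 4, 5.
For the next term, n = 6, so the run lengths are 12, 13, 12, 18.

hhhhhhhhhhhhmmmmmmmmmmmmmllllllllllllbbbbbbbbbbbbbbbbbb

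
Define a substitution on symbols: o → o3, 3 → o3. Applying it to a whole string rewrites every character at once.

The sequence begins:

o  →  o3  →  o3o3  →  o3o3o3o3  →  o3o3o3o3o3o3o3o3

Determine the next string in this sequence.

φ(o3o3o3o3o3o3o3o3) expands symbol-by-symbol to o3 o3 o3 o3 o3 o3 o3 o3 o3 o3 o3 o3 o3 o3 o3 o3; joining the 16 pieces gives the next term.

o3o3o3o3o3o3o3o3o3o3o3o3o3o3o3o3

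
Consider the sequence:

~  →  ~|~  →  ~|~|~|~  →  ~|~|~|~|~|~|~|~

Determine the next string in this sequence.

~|~|~|~|~|~|~|~|~|~|~|~|~|~|~|~

Each string is two copies of the previous one joined by '|'.
So the next term is two copies of ~|~|~|~|~|~|~|~ with '|' between the halves.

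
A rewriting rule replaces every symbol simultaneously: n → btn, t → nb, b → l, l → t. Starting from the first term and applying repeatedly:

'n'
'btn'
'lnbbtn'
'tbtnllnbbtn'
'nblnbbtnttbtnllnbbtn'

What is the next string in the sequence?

Rewriting the 20 symbols of nblnbbtnttbtnllnbbtn one by one yields btn l t btn l l nb btn nb nb l nb btn t t btn l l nb btn; concatenated:

btnltbtnllnbbtnnbnblnbbtnttbtnllnbbtn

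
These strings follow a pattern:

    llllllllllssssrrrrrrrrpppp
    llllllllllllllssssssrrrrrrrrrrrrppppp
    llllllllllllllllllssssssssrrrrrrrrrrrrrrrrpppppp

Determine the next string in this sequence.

Each string has the form l^{4n+2} s^{2n} r^{4n} p^{n+2}, where the shown terms are n = 2, 3, 4.
For the next term, n = 5, so the run lengths are 22, 10, 20, 7.

llllllllllllllllllllllssssssssssrrrrrrrrrrrrrrrrrrrrppppppp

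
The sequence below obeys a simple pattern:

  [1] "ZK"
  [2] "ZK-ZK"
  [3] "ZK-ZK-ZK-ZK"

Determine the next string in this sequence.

ZK-ZK-ZK-ZK-ZK-ZK-ZK-ZK

Each string is two copies of the previous one joined by '-'.
So the next term is two copies of ZK-ZK-ZK-ZK with '-' between the halves.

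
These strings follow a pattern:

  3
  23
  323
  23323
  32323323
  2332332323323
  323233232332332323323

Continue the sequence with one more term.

2332332323323323233232332332323323

Each term (from the third on) is the two preceding terms concatenated in order: term 3 = 3·23 = 323.
So term 8 is 2332332323323·323233232332332323323.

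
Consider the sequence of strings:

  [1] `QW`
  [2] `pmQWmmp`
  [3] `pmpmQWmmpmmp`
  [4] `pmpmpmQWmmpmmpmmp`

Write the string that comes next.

s(k+1) = pm·s(k)·mmp, so each term gains pm as a prefix and mmp as a suffix.
One more step from pmpmpmQWmmpmmpmmp gives the answer.

pmpmpmpmQWmmpmmpmmpmmp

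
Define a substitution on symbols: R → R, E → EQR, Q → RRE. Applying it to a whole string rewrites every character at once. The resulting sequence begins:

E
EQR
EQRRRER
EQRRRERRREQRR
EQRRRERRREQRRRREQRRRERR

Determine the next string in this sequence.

Rewriting the 23 symbols of EQRRRERRREQRRRREQRRRERR one by one yields EQR RRE R R R EQR R R R EQR RRE R R R R EQR RRE R R R EQR R R; concatenated:

EQRRRERRREQRRRREQRRRERRRREQRRRERRREQRRR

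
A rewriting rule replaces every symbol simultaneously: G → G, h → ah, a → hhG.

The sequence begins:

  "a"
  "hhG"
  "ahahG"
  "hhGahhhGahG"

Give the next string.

ahahGhhGahahahGhhGahG

Expanding hhGahhhGahG: h→ah, h→ah, G→G, a→hhG, h→ah, h→ah, h→ah, G→G, a→hhG, h→ah, G→G. Concatenated: ah ah G hhG ah ah ah G hhG ah G.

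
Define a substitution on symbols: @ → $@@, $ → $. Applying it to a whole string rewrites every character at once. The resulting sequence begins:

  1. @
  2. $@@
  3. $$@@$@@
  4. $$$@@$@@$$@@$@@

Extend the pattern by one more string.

Rewriting the 15 symbols of $$$@@$@@$$@@$@@ one by one yields $ $ $ $@@ $@@ $ $@@ $@@ $ $ $@@ $@@ $ $@@ $@@; concatenated:

$$$$@@$@@$$@@$@@$$$@@$@@$$@@$@@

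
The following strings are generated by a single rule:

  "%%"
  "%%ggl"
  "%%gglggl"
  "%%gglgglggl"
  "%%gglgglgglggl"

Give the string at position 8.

%%gglgglgglgglgglgglggl

The strings grow by a fixed suffix ggl each time.
From %%gglgglgglggl, 3 further steps: %%gglgglgglggl → %%gglgglgglgglggl → %%gglgglgglgglgglggl → (answer).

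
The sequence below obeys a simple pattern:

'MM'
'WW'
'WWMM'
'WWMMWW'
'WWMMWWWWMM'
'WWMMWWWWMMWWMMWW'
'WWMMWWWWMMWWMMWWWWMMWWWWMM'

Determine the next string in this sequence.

WWMMWWWWMMWWMMWWWWMMWWWWMMWWMMWWWWMMWWMMWW

From term 3 onward, concatenate the last term with the second-to-last: WW·MM = WWMM, WWMM·WW = WWMMWW, …
The next term joins WWMMWWWWMMWWMMWWWWMMWWWWMM and WWMMWWWWMMWWMMWW.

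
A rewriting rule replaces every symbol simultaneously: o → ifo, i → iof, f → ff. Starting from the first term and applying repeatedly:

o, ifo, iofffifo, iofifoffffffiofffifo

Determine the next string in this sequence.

Rewriting the 20 symbols of iofifoffffffiofffifo one by one yields iof ifo ff iof ff ifo ff ff ff ff ff ff iof ifo ff ff ff iof ff ifo; concatenated:

iofifoffiofffifoffffffffffffiofifoffffffiofffifo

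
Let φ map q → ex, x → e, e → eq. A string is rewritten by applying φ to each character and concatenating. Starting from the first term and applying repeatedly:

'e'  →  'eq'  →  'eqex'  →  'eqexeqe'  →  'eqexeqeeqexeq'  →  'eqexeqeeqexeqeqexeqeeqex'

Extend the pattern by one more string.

Replace each of the 24 characters of eqexeqeeqexeqeqexeqeeqex in place — eq ex eq e eq ex eq eq ex eq e eq ex eq ex eq e eq ex eq eq ex eq e — and concatenate.

eqexeqeeqexeqeqexeqeeqexeqexeqeeqexeqeqexeqe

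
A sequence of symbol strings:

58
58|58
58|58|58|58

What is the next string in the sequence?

Every step duplicates the string with '|' between the halves.
Doubling 58|58|58|58 with '|' between the halves:

58|58|58|58|58|58|58|58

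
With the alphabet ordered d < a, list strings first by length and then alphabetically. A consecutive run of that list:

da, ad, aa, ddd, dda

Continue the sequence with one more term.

Find the rightmost character of dda below a, bump it to the next letter, and reset everything to its right to d.

dad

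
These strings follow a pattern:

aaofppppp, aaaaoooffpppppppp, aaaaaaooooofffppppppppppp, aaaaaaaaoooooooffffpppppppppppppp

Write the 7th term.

aaaaaaaaaaaaaaooooooooooooofffffffppppppppppppppppppppppp

Term n consists of 2n a's, followed by 2n-1 o's, followed by n f's, followed by 3n+2 p's (n = 1, 2, …).
For term 7, n = 7, so the run lengths are 14, 13, 7, 23.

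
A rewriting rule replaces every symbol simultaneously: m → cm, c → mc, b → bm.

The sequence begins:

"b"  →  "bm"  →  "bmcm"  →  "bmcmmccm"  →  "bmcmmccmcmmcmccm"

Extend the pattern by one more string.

Replace each of the 16 characters of bmcmmccmcmmcmccm in place — bm cm mc cm cm mc mc cm mc cm cm mc cm mc mc cm — and concatenate.

bmcmmccmcmmcmccmmccmcmmccmmcmccm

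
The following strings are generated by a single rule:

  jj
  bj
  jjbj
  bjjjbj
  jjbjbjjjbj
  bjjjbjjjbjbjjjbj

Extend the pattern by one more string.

This is a Fibonacci-style word recurrence s(k) = s(k−2)·s(k−1): e.g. jj·bj = jjbj.
So term 7 is jjbjbjjjbj·bjjjbjjjbjbjjjbj.

jjbjbjjjbjbjjjbjjjbjbjjjbj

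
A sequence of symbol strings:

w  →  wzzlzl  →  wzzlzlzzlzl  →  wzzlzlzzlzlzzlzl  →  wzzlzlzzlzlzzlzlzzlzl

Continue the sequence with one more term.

Every step adds zzlzl to the end: s(k+1) = s(k)·zzlzl.
One more step from wzzlzlzzlzlzzlzlzzlzl gives the answer.

wzzlzlzzlzlzzlzlzzlzlzzlzl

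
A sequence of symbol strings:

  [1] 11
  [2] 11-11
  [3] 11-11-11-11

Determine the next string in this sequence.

11-11-11-11-11-11-11-11

Each string is two copies of the previous one joined by '-'.
So the next term is two copies of 11-11-11-11 with '-' between the halves.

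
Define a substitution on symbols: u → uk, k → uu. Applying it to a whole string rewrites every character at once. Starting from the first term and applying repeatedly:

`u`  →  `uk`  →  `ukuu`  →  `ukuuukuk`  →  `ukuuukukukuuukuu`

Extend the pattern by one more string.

Replace each of the 16 characters of ukuuukukukuuukuu in place — uk uu uk uk uk uu uk uu uk uu uk uk uk uu uk uk — and concatenate.

ukuuukukukuuukuuukuuukukukuuukuk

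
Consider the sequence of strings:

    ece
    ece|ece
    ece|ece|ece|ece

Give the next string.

s(k+1) = s(k)·|·s(k) — each term doubles the last with '|' between the halves.
Doubling ece|ece|ece|ece with '|' between the halves:

ece|ece|ece|ece|ece|ece|ece|ece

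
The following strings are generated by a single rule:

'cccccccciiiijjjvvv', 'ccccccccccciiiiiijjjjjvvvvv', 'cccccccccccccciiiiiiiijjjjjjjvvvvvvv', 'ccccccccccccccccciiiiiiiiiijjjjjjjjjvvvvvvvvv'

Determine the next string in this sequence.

cccccccccccccccccccciiiiiiiiiiiijjjjjjjjjjjvvvvvvvvvvv

Reading off run lengths: c runs 8, 11, 14, 17; i runs 4, 6, 8, 10; j runs 3, 5, 7, 9; v runs 3, 5, 7, 9 — each is linear in n, where the shown terms are n = 2, 3, 4, 5.
At n = 6 the blocks have lengths 20, 12, 11, 11.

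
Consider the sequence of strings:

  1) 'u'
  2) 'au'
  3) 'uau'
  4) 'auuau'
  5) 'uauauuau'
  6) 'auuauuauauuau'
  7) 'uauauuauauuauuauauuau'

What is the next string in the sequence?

auuauuauauuauuauauuauauuauuauauuau

This is a Fibonacci-style word recurrence s(k) = s(k−2)·s(k−1): e.g. u·au = uau.
Continuing: auuauuauauuau · uauauuauauuauuauauuau gives term 8.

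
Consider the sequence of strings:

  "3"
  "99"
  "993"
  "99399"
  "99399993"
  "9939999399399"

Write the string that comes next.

993999939939999399993

From term 3 onward, concatenate the last term with the second-to-last: 99·3 = 993, 993·99 = 99399, …
The next term joins 9939999399399 and 99399993.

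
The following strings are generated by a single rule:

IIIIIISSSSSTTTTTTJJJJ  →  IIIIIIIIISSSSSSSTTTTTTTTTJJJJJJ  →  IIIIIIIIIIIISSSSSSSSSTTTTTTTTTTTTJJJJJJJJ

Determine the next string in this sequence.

The n-th term is 3n I's then 2n+1 S's then 3n T's then 2n J's, where the shown terms are n = 2, 3, 4.
For the next term, n = 5, so the run lengths are 15, 11, 15, 10.

IIIIIIIIIIIIIIISSSSSSSSSSSTTTTTTTTTTTTTTTJJJJJJJJJJ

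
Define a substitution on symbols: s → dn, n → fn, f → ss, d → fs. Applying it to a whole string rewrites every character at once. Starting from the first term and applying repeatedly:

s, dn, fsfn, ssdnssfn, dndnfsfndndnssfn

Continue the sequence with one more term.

Rewriting the 16 symbols of dndnfsfndndnssfn one by one yields fs fn fs fn ss dn ss fn fs fn fs fn dn dn ss fn; concatenated:

fsfnfsfnssdnssfnfsfnfsfndndnssfn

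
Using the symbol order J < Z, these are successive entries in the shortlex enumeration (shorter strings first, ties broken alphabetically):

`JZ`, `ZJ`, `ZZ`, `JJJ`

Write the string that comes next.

The successor of JJJ increments the rightmost position that isn't already Z and resets every position after it to J.

JJZ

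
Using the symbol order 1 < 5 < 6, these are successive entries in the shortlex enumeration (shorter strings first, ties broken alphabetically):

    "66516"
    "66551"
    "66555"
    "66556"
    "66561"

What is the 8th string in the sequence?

Stepping forward 3 times from 66561: 66561 → 66565 → 66566, then the target.

66611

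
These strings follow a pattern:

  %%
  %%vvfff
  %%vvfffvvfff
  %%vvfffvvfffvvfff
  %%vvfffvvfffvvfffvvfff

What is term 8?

Each term is the previous one with vvfff appended.
From %%vvfffvvfffvvfffvvfff, 3 further steps: %%vvfffvvfffvvfffvvfff → %%vvfffvvfffvvfffvvfffvvfff → %%vvfffvvfffvvfffvvfffvvfffvvfff → (answer).

%%vvfffvvfffvvfffvvfffvvfffvvfffvvfff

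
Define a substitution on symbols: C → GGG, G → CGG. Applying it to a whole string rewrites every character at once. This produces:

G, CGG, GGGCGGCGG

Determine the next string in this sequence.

Expanding GGGCGGCGG: G→CGG, G→CGG, G→CGG, C→GGG, G→CGG, G→CGG, C→GGG, G→CGG, G→CGG. Concatenated: CGG CGG CGG GGG CGG CGG GGG CGG CGG.

CGGCGGCGGGGGCGGCGGGGGCGGCGG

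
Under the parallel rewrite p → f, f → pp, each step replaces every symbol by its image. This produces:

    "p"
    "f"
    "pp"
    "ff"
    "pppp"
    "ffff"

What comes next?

pppppppp

Expanding ffff: f→pp, f→pp, f→pp, f→pp. Concatenated: pp pp pp pp.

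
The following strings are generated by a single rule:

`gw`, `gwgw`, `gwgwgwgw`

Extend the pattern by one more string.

Each string is two copies of the previous one concatenated.
Doubling gwgwgwgw:

gwgwgwgwgwgwgwgw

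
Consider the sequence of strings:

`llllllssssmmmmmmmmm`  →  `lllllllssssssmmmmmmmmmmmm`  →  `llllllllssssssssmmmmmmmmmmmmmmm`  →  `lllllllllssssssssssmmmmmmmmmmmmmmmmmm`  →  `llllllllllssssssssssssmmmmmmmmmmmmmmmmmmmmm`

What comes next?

lllllllllllssssssssssssssmmmmmmmmmmmmmmmmmmmmmmmm

Term n consists of n+3 l's, followed by 2n-2 s's, followed by 3n m's, where the shown terms are n = 3, 4, 5, 6, 7.
At n = 8 the blocks have lengths 11, 14, 24.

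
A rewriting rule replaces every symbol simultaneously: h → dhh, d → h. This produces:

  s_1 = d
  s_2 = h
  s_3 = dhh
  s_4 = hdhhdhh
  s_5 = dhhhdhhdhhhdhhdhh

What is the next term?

Rewriting the 17 symbols of dhhhdhhdhhhdhhdhh one by one yields h dhh dhh dhh h dhh dhh h dhh dhh dhh h dhh dhh h dhh dhh; concatenated:

hdhhdhhdhhhdhhdhhhdhhdhhdhhhdhhdhhhdhhdhh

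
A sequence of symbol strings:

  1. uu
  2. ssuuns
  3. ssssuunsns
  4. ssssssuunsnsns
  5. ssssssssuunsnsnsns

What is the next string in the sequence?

Every step adds ss to the front and ns to the end of the previous string.
Applying this once more to ssssssssuunsnsnsns:

ssssssssssuunsnsnsnsns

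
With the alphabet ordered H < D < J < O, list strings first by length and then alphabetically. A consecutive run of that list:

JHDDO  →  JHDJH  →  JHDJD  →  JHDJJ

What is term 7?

Stepping forward 3 times from JHDJJ: JHDJJ → JHDJO → JHDOH, then the target.

JHDOD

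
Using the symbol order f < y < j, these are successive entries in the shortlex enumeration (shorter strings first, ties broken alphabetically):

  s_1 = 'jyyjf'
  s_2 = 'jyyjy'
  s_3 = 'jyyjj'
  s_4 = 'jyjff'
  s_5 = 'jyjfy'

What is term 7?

jyjyf

Continuing the enumeration 2 steps past jyjfy: jyjfy → jyjfj → (answer).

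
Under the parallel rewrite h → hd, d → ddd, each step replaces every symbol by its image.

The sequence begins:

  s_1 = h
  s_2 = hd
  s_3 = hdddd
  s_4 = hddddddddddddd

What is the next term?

Applying the rule to each of the 14 symbols of hddddddddddddd gives the pieces hd ddd ddd ddd ddd ddd ddd ddd ddd ddd ddd ddd ddd ddd, which concatenate to the answer.

hdddddddddddddddddddddddddddddddddddddddd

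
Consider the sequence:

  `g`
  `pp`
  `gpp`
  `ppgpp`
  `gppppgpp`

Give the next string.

This is a Fibonacci-style word recurrence s(k) = s(k−2)·s(k−1): e.g. g·pp = gpp.
The next term joins ppgpp and gppppgpp.

ppgppgppppgpp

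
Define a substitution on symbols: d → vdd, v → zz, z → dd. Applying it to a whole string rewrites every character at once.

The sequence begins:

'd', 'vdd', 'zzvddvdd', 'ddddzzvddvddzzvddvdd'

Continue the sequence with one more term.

vddvddvddvddddddzzvddvddzzvddvddddddzzvddvddzzvddvdd

Replace each of the 20 characters of ddddzzvddvddzzvddvdd in place — vdd vdd vdd vdd dd dd zz vdd vdd zz vdd vdd dd dd zz vdd vdd zz vdd vdd — and concatenate.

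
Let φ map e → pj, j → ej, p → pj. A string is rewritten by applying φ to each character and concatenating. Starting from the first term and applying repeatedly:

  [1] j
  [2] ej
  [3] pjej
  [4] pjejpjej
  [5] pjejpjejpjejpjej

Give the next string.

pjejpjejpjejpjejpjejpjejpjejpjej

Replace each of the 16 characters of pjejpjejpjejpjej in place — pj ej pj ej pj ej pj ej pj ej pj ej pj ej pj ej — and concatenate.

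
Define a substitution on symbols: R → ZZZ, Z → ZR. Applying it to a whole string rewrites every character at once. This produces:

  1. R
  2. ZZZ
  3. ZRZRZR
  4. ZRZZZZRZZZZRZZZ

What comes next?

φ(ZRZZZZRZZZZRZZZ) expands symbol-by-symbol to ZR ZZZ ZR ZR ZR ZR ZZZ ZR ZR ZR ZR ZZZ ZR ZR ZR; joining the 15 pieces gives the next term.

ZRZZZZRZRZRZRZZZZRZRZRZRZZZZRZRZR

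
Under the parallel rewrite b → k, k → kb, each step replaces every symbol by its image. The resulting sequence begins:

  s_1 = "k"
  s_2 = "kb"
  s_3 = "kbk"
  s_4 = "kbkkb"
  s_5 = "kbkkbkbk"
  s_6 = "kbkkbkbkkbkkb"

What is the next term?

Replace each of the 13 characters of kbkkbkbkkbkkb in place — kb k kb kb k kb k kb kb k kb kb k — and concatenate.

kbkkbkbkkbkkbkbkkbkbk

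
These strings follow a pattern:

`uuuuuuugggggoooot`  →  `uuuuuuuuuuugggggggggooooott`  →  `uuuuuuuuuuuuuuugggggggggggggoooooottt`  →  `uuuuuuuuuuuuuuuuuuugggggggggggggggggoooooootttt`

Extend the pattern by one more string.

uuuuuuuuuuuuuuuuuuuuuuugggggggggggggggggggggoooooooottttt

The n-th term is 4n+3 u's then 4n+1 g's then n+3 o's then n t's (n = 1, 2, …).
Setting n = 5 gives 23, 21, 8, 5 characters in each block.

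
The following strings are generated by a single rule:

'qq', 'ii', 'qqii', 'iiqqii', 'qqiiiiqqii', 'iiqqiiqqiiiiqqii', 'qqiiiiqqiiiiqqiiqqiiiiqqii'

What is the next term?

iiqqiiqqiiiiqqiiqqiiiiqqiiiiqqiiqqiiiiqqii

This is a Fibonacci-style word recurrence s(k) = s(k−2)·s(k−1): e.g. qq·ii = qqii.
The next term joins iiqqiiqqiiiiqqii and qqiiiiqqiiiiqqiiqqiiiiqqii.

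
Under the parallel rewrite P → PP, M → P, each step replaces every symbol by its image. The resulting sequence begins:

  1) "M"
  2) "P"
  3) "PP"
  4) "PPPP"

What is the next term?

Rewriting each symbol of PPPP: P→PP, P→PP, P→PP, P→PP, which concatenates to PP PP PP PP.

PPPPPPPP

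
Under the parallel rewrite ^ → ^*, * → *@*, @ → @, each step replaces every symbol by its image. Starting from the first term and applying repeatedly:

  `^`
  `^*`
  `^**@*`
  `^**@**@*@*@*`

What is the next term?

^**@**@*@*@**@*@*@*@*@*@*@*

Expanding ^**@**@*@*@*: ^→^*, *→*@*, *→*@*, @→@, *→*@*, *→*@*, @→@, *→*@*, @→@, *→*@*, @→@, *→*@*. Concatenated: ^* *@* *@* @ *@* *@* @ *@* @ *@* @ *@*.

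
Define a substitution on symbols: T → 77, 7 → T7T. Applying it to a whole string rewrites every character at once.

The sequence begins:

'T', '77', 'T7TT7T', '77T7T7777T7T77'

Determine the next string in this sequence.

T7TT7T77T7T77T7TT7TT7TT7T77T7T77T7TT7T

φ(77T7T7777T7T77) expands symbol-by-symbol to T7T T7T 77 T7T 77 T7T T7T T7T T7T 77 T7T 77 T7T T7T; joining the 14 pieces gives the next term.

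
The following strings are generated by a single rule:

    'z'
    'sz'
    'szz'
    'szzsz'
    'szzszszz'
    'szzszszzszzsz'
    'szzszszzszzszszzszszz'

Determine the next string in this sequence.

szzszszzszzszszzszszzszzszszzszzsz

Each term (from the third on) is the previous term followed by the one before it: term 3 = sz·z = szz.
Continuing: szzszszzszzszszzszszz · szzszszzszzsz gives term 8.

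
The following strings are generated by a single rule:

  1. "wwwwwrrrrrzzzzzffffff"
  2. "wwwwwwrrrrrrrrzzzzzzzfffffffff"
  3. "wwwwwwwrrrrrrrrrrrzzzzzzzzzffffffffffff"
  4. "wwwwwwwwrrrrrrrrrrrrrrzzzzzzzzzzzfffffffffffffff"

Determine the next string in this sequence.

wwwwwwwwwrrrrrrrrrrrrrrrrrzzzzzzzzzzzzzffffffffffffffffff

Term n consists of n+3 w's, followed by 3n-1 r's, followed by 2n+1 z's, followed by 3n f's, where the shown terms are n = 2, 3, 4, 5.
For the next term, n = 6, so the run lengths are 9, 17, 13, 18.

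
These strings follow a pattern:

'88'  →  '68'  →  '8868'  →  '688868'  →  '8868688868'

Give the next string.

Each term (from the third on) is the two preceding terms concatenated in order: term 3 = 88·68 = 8868.
Continuing: 688868 · 8868688868 gives term 6.

6888688868688868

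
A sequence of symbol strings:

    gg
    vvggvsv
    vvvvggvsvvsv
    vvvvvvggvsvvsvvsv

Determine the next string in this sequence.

s(k+1) = vv·s(k)·vsv, so each term gains vv as a prefix and vsv as a suffix.
One more step from vvvvvvggvsvvsvvsv gives the answer.

vvvvvvvvggvsvvsvvsvvsv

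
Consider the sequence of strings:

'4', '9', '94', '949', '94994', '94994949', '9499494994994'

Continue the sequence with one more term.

949949499499494994949

This is a Fibonacci-style word recurrence s(k) = s(k−1)·s(k−2): e.g. 9·4 = 94.
Continuing: 9499494994994 · 94994949 gives term 8.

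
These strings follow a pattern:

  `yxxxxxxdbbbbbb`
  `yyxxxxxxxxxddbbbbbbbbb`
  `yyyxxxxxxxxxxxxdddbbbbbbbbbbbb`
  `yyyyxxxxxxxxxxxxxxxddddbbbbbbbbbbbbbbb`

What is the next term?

Reading off run lengths: y runs 1, 2, 3, 4; x runs 6, 9, 12, 15; d runs 1, 2, 3, 4; b runs 6, 9, 12, 15 — each is linear in n, where the shown terms are n = 2, 3, 4, 5.
For the next term, n = 6, so the run lengths are 5, 18, 5, 18.

yyyyyxxxxxxxxxxxxxxxxxxdddddbbbbbbbbbbbbbbbbbb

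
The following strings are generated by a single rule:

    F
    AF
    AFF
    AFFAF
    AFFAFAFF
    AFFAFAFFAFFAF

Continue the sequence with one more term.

Each term (from the third on) is the previous term followed by the one before it: term 3 = AF·F = AFF.
So term 7 is AFFAFAFFAFFAF·AFFAFAFF.

AFFAFAFFAFFAFAFFAFAFF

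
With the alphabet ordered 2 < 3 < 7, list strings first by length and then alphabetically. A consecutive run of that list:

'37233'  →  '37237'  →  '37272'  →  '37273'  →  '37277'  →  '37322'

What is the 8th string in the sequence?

37327

Advancing 2 positions from 37322 through 37322 → 37323 reaches term 8.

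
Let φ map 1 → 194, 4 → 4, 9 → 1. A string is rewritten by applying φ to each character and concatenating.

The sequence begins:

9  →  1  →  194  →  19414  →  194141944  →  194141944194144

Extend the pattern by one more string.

1941419441941441941419444

Applying the rule to each of the 15 symbols of 194141944194144 gives the pieces 194 1 4 194 4 194 1 4 4 194 1 4 194 4 4, which concatenate to the answer.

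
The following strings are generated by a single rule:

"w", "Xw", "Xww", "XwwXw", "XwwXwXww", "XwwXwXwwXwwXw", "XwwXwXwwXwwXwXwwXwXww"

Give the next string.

XwwXwXwwXwwXwXwwXwXwwXwwXwXwwXwwXw

This is a Fibonacci-style word recurrence s(k) = s(k−1)·s(k−2): e.g. Xw·w = Xww.
Continuing: XwwXwXwwXwwXwXwwXwXww · XwwXwXwwXwwXw gives term 8.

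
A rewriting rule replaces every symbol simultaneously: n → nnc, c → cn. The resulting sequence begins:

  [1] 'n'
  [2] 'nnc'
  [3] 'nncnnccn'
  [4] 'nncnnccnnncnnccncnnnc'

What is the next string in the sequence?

φ(nncnnccnnncnnccncnnnc) expands symbol-by-symbol to nnc nnc cn nnc nnc cn cn nnc nnc nnc cn nnc nnc cn cn nnc cn nnc nnc nnc cn; joining the 21 pieces gives the next term.

nncnnccnnncnnccncnnncnncnnccnnncnnccncnnnccnnncnncnnccn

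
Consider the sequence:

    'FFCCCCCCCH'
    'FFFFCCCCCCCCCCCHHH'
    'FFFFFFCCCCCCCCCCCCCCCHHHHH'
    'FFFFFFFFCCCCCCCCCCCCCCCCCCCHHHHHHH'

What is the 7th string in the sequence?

Each string has the form F^{2n} C^{4n+3} H^{2n-1} (n = 1, 2, …).
Setting n = 7 gives 14, 31, 13 characters in each block.

FFFFFFFFFFFFFFCCCCCCCCCCCCCCCCCCCCCCCCCCCCCCCHHHHHHHHHHHHH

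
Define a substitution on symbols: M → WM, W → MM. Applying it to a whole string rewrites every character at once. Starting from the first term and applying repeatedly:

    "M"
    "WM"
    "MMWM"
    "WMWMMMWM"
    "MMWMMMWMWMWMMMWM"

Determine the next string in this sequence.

Applying the rule to each of the 16 symbols of MMWMMMWMWMWMMMWM gives the pieces WM WM MM WM WM WM MM WM MM WM MM WM WM WM MM WM, which concatenate to the answer.

WMWMMMWMWMWMMMWMMMWMMMWMWMWMMMWM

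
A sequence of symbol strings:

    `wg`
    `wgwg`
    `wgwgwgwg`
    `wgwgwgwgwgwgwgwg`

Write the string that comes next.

s(k+1) = s(k)·s(k) — each term doubles the last.
Doubling wgwgwgwgwgwgwgwg:

wgwgwgwgwgwgwgwgwgwgwgwgwgwgwgwg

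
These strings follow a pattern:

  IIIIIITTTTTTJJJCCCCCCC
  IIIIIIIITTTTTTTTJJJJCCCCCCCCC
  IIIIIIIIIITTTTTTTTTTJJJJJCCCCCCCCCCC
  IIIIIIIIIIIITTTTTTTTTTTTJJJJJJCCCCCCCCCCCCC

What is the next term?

Reading off run lengths: I runs 6, 8, 10, 12; T runs 6, 8, 10, 12; J runs 3, 4, 5, 6; C runs 7, 9, 11, 13 — each is linear in n, where the shown terms are n = 3, 4, 5, 6.
At n = 7 the blocks have lengths 14, 14, 7, 15.

IIIIIIIIIIIIIITTTTTTTTTTTTTTJJJJJJJCCCCCCCCCCCCCCC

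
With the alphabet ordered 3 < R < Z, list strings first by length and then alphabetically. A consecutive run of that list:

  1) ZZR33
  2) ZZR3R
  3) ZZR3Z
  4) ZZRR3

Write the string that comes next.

ZZRRR

Treat ZZRR3 as a base-3 numeral over the given alphabet and add one, carrying through any trailing Z's.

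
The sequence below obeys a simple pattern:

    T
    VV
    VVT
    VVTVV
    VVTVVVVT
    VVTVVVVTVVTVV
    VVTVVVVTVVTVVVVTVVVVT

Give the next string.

This is a Fibonacci-style word recurrence s(k) = s(k−1)·s(k−2): e.g. VV·T = VVT.
Continuing: VVTVVVVTVVTVVVVTVVVVT · VVTVVVVTVVTVV gives term 8.

VVTVVVVTVVTVVVVTVVVVTVVTVVVVTVVTVV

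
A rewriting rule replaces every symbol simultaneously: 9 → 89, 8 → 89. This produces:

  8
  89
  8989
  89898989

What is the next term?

Expanding 89898989: 8→89, 9→89, 8→89, 9→89, 8→89, 9→89, 8→89, 9→89. Concatenated: 89 89 89 89 89 89 89 89.

8989898989898989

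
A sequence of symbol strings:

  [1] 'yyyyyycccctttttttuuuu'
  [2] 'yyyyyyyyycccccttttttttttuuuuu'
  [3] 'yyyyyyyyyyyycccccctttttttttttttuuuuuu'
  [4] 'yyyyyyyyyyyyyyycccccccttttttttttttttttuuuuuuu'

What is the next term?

Each string has the form y^{3n} c^{n+2} t^{3n+1} u^{n+2}, where the shown terms are n = 2, 3, 4, 5.
At n = 6 the blocks have lengths 18, 8, 19, 8.

yyyyyyyyyyyyyyyyyycccccccctttttttttttttttttttuuuuuuuu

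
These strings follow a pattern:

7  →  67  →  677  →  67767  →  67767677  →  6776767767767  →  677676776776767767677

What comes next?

6776767767767677676776776767767767

This is a Fibonacci-style word recurrence s(k) = s(k−1)·s(k−2): e.g. 67·7 = 677.
The next term joins 677676776776767767677 and 6776767767767.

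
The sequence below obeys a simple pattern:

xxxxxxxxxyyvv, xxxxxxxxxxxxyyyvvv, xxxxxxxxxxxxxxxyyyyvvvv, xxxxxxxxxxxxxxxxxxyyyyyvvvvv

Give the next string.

Reading off run lengths: x runs 9, 12, 15, 18; y runs 2, 3, 4, 5; v runs 2, 3, 4, 5 — each is linear in n, where the shown terms are n = 2, 3, 4, 5.
Setting n = 6 gives 21, 6, 6 characters in each block.

xxxxxxxxxxxxxxxxxxxxxyyyyyyvvvvvv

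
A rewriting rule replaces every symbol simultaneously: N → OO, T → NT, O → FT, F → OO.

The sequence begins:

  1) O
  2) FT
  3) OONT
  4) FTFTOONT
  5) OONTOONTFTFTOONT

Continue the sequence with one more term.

FTFTOONTFTFTOONTOONTOONTFTFTOONT

Applying the rule to each of the 16 symbols of OONTOONTFTFTOONT gives the pieces FT FT OO NT FT FT OO NT OO NT OO NT FT FT OO NT, which concatenate to the answer.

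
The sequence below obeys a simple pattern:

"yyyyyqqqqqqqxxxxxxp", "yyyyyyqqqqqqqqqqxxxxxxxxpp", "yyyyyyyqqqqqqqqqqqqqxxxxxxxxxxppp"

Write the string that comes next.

Term n consists of n+3 y's, followed by 3n+1 q's, followed by 2n+2 x's, followed by n-1 p's, where the shown terms are n = 2, 3, 4.
Setting n = 5 gives 8, 16, 12, 4 characters in each block.

yyyyyyyyqqqqqqqqqqqqqqqqxxxxxxxxxxxxpppp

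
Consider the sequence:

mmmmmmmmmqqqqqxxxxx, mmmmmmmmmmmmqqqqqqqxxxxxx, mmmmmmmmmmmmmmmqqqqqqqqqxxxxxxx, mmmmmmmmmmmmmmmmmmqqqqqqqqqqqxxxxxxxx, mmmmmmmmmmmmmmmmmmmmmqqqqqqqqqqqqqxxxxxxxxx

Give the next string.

Each string has the form m^{3n+3} q^{2n+1} x^{n+3}, where the shown terms are n = 2, 3, 4, 5, 6.
Setting n = 7 gives 24, 15, 10 characters in each block.

mmmmmmmmmmmmmmmmmmmmmmmmqqqqqqqqqqqqqqqxxxxxxxxxx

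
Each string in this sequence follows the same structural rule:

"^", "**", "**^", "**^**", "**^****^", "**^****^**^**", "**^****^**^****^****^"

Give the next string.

**^****^**^****^****^**^****^**^**

This is a Fibonacci-style word recurrence s(k) = s(k−1)·s(k−2): e.g. **·^ = **^.
So term 8 is **^****^**^****^****^·**^****^**^**.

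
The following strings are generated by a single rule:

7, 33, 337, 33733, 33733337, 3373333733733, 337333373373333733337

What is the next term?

3373333733733337333373373333733733

From term 3 onward, concatenate the last term with the second-to-last: 33·7 = 337, 337·33 = 33733, …
Continuing: 337333373373333733337 · 3373333733733 gives term 8.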